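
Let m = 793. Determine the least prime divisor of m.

13

793 is odd.
Digit sum 19, not divisible by 3.
Ends in 3: not divisible by 5.
7: 793 = 7·113 + 2
11: 793 = 11·72 + 1
13: 793 = 13·61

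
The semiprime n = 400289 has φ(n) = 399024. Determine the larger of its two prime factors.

φ(n) = (p−1)(q−1) = n − (p+q) + 1, so p + q = 400289 − 399024 + 1 = 1266.
p and q are the roots of t² − 1266t + 400289 = 0.
Discriminant: 1266² − 4·400289 = 1602756 − 1601156 = 1600; √1600 = 40.
q = (1266 − 40)/2 = 613, p = (1266 + 40)/2 = 653.
Check: 613 · 653 = 400289.

653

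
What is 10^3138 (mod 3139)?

10^1 ≡ 10 (mod 3139)
10^2 ≡ 10^2 = 100 ≡ 100 (mod 3139)
10^4 ≡ 100^2 = 10000 ≡ 583 (mod 3139)
10^8 ≡ 583^2 = 339889 ≡ 877 (mod 3139)
10^16 ≡ 877^2 = 769129 ≡ 74 (mod 3139)
10^32 ≡ 74^2 = 5476 ≡ 2337 (mod 3139)
10^64 ≡ 2337^2 = 5461569 ≡ 2848 (mod 3139)
10^128 ≡ 2848^2 = 8111104 ≡ 3067 (mod 3139)
10^256 ≡ 3067^2 = 9406489 ≡ 2045 (mod 3139)
10^512 ≡ 2045^2 = 4182025 ≡ 877 (mod 3139)
10^1024 ≡ 877^2 = 769129 ≡ 74 (mod 3139)
10^2048 ≡ 74^2 = 5476 ≡ 2337 (mod 3139)
3138 = 2048 + 1024 + 64 + 2 in binary powers of 2.
So 10^3138 ≡ 2337 · 74 · 2848 · 100 ≡ 2363 (mod 3139).
Since 2363 ≠ 1, base 10 is a Fermat witness: 3139 is composite.

2363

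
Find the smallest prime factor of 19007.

19007 is odd.
Digit sum 17, not divisible by 3.
Ends in 7: not divisible by 5.
7: 19007 = 7·2715 + 2
11: 19007 = 11·1727 + 10
13: 19007 = 13·1462 + 1
17: 19007 = 17·1118 + 1
19: 19007 = 19·1000 + 7
23: 19007 = 23·826 + 9
29: 19007 = 29·655 + 12
31: 19007 = 31·613 + 4
37: 19007 = 37·513 + 26
41: 19007 = 41·463 + 24
43: 19007 = 43·442 + 1
47: 19007 = 47·404 + 19
53: 19007 = 53·358 + 33
59: 19007 = 59·322 + 9
61: 19007 = 61·311 + 36
67: 19007 = 67·283 + 46
71: 19007 = 71·267 + 50
73: 19007 = 73·260 + 27
79: 19007 = 79·240 + 47
83: 19007 = 83·229

83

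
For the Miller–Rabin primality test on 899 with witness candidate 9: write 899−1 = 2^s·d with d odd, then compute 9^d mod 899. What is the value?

899 − 1 = 898 = 2^1 · 449, so d = 449.
9^1 ≡ 9 (mod 899)
9^2 ≡ 9^2 = 81 ≡ 81 (mod 899)
9^4 ≡ 81^2 = 6561 ≡ 268 (mod 899)
9^8 ≡ 268^2 = 71824 ≡ 803 (mod 899)
9^16 ≡ 803^2 = 644809 ≡ 226 (mod 899)
9^32 ≡ 226^2 = 51076 ≡ 732 (mod 899)
9^64 ≡ 732^2 = 535824 ≡ 20 (mod 899)
9^128 ≡ 20^2 = 400 ≡ 400 (mod 899)
9^256 ≡ 400^2 = 160000 ≡ 877 (mod 899)
449 = 256 + 128 + 64 + 1 in binary powers of 2.
So 9^449 ≡ 877 · 400 · 20 · 9 ≡ 38 (mod 899).
Squaring chain: 38; never reaches −1, so base 9 is a Miller–Rabin witness that 899 is composite.

38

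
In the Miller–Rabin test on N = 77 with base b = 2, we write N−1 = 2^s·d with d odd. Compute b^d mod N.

77 − 1 = 76 = 2^2 · 19, so d = 19.
2^1 ≡ 2 (mod 77)
2^2 ≡ 2^2 = 4 ≡ 4 (mod 77)
2^4 ≡ 4^2 = 16 ≡ 16 (mod 77)
2^8 ≡ 16^2 = 256 ≡ 25 (mod 77)
2^16 ≡ 25^2 = 625 ≡ 9 (mod 77)
19 = 16 + 2 + 1 in binary powers of 2.
So 2^19 ≡ 9 · 4 · 2 ≡ 72 (mod 77).
Squaring chain: 72 → 25; never reaches −1, so base 2 is a Miller–Rabin witness that 77 is composite.

72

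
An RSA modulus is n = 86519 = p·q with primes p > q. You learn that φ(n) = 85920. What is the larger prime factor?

φ(n) = (p−1)(q−1) = n − (p+q) + 1, so p + q = 86519 − 85920 + 1 = 600.
p and q are the roots of t² − 600t + 86519 = 0.
Discriminant: 600² − 4·86519 = 360000 − 346076 = 13924; √13924 = 118.
q = (600 − 118)/2 = 241, p = (600 + 118)/2 = 359.
Check: 241 · 359 = 86519.

359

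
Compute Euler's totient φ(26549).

26220

Factor: 26549 = 139 · 191.
φ(26549) = (139−1) · (191−1) = 138 · 190 = 26220.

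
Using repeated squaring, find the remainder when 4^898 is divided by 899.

219

4^1 ≡ 4 (mod 899)
4^2 ≡ 4^2 = 16 ≡ 16 (mod 899)
4^4 ≡ 16^2 = 256 ≡ 256 (mod 899)
4^8 ≡ 256^2 = 65536 ≡ 808 (mod 899)
4^16 ≡ 808^2 = 652864 ≡ 190 (mod 899)
4^32 ≡ 190^2 = 36100 ≡ 140 (mod 899)
4^64 ≡ 140^2 = 19600 ≡ 721 (mod 899)
4^128 ≡ 721^2 = 519841 ≡ 219 (mod 899)
4^256 ≡ 219^2 = 47961 ≡ 314 (mod 899)
4^512 ≡ 314^2 = 98596 ≡ 605 (mod 899)
898 = 512 + 256 + 128 + 2 in binary powers of 2.
So 4^898 ≡ 605 · 314 · 219 · 16 ≡ 219 (mod 899).
Since 219 ≠ 1, base 4 is a Fermat witness: 899 is composite.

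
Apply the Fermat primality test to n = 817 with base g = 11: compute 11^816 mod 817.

666

11^1 ≡ 11 (mod 817)
11^2 ≡ 11^2 = 121 ≡ 121 (mod 817)
11^4 ≡ 121^2 = 14641 ≡ 752 (mod 817)
11^8 ≡ 752^2 = 565504 ≡ 140 (mod 817)
11^16 ≡ 140^2 = 19600 ≡ 809 (mod 817)
11^32 ≡ 809^2 = 654481 ≡ 64 (mod 817)
11^64 ≡ 64^2 = 4096 ≡ 11 (mod 817)
11^128 ≡ 11^2 = 121 ≡ 121 (mod 817)
11^256 ≡ 121^2 = 14641 ≡ 752 (mod 817)
11^512 ≡ 752^2 = 565504 ≡ 140 (mod 817)
816 = 512 + 256 + 32 + 16 in binary powers of 2.
So 11^816 ≡ 140 · 752 · 64 · 809 ≡ 666 (mod 817).
Since 666 ≠ 1, base 11 is a Fermat witness: 817 is composite.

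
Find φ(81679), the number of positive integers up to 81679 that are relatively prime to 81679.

73440

Factor: 81679 = 13 · 61 · 103.
φ(81679) = (13−1) · (61−1) · (103−1) = 12 · 60 · 102 = 73440.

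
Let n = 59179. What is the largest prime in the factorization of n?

59179 = 23 · 2573
2573 = 31 · 83
83 is prime.
So 59179 = 23 · 31 · 83; the largest prime factor is 83.

83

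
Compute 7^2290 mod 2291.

7^1 ≡ 7 (mod 2291)
7^2 ≡ 7^2 = 49 ≡ 49 (mod 2291)
7^4 ≡ 49^2 = 2401 ≡ 110 (mod 2291)
7^8 ≡ 110^2 = 12100 ≡ 645 (mod 2291)
7^16 ≡ 645^2 = 416025 ≡ 1354 (mod 2291)
7^32 ≡ 1354^2 = 1833316 ≡ 516 (mod 2291)
7^64 ≡ 516^2 = 266256 ≡ 500 (mod 2291)
7^128 ≡ 500^2 = 250000 ≡ 281 (mod 2291)
7^256 ≡ 281^2 = 78961 ≡ 1067 (mod 2291)
7^512 ≡ 1067^2 = 1138489 ≡ 2153 (mod 2291)
7^1024 ≡ 2153^2 = 4635409 ≡ 716 (mod 2291)
7^2048 ≡ 716^2 = 512656 ≡ 1763 (mod 2291)
2290 = 2048 + 128 + 64 + 32 + 16 + 2 in binary powers of 2.
So 7^2290 ≡ 1763 · 281 · 500 · 516 · 1354 · 49 ≡ 1747 (mod 2291).
Since 1747 ≠ 1, base 7 is a Fermat witness: 2291 is composite.

1747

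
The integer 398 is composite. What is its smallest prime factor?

398 is even: 2 divides it.

2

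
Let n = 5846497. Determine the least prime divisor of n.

5846497 is odd.
Digit sum 43, not divisible by 3.
Ends in 7: not divisible by 5.
7: 5846497 = 7·835213 + 6
11: 5846497 = 11·531499 + 8
13: 5846497 = 13·449730 + 7
17: 5846497 = 17·343911 + 10
19: 5846497 = 19·307710 + 7
23: 5846497 = 23·254195 + 12
29: 5846497 = 29·201603 + 10
31: 5846497 = 31·188596 + 21
37: 5846497 = 37·158013 + 16
41: 5846497 = 41·142597 + 20
43: 5846497 = 43·135965 + 2
47: 5846497 = 47·124393 + 26
53: 5846497 = 53·110311 + 14
59: 5846497 = 59·99093 + 10
61: 5846497 = 61·95844 + 13
67: 5846497 = 67·87261 + 10
71: 5846497 = 71·82345 + 2
73: 5846497 = 73·80089

73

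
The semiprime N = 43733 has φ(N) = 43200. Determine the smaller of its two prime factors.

φ(n) = (p−1)(q−1) = n − (p+q) + 1, so p + q = 43733 − 43200 + 1 = 534.
p and q are the roots of t² − 534t + 43733 = 0.
Discriminant: 534² − 4·43733 = 285156 − 174932 = 110224; √110224 = 332.
q = (534 − 332)/2 = 101, p = (534 + 332)/2 = 433.
Check: 101 · 433 = 43733.

101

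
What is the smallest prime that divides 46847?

46847 is odd.
Digit sum 29, not divisible by 3.
Ends in 7: not divisible by 5.
7: 46847 = 7·6692 + 3
11: 46847 = 11·4258 + 9
13: 46847 = 13·3603 + 8
17: 46847 = 17·2755 + 12
19: 46847 = 19·2465 + 12
23: 46847 = 23·2036 + 19
29: 46847 = 29·1615 + 12
31: 46847 = 31·1511 + 6
37: 46847 = 37·1266 + 5
41: 46847 = 41·1142 + 25
43: 46847 = 43·1089 + 20
47: 46847 = 47·996 + 35
53: 46847 = 53·883 + 48
59: 46847 = 59·794 + 1
61: 46847 = 61·767 + 60
67: 46847 = 67·699 + 14
71: 46847 = 71·659 + 58
73: 46847 = 73·641 + 54
79: 46847 = 79·593

79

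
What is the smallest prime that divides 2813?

29

2813 is odd.
Digit sum 14, not divisible by 3.
Ends in 3: not divisible by 5.
7: 2813 = 7·401 + 6
11: 2813 = 11·255 + 8
13: 2813 = 13·216 + 5
17: 2813 = 17·165 + 8
19: 2813 = 19·148 + 1
23: 2813 = 23·122 + 7
29: 2813 = 29·97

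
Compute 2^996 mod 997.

1

2^1 ≡ 2 (mod 997)
2^2 ≡ 2^2 = 4 ≡ 4 (mod 997)
2^4 ≡ 4^2 = 16 ≡ 16 (mod 997)
2^8 ≡ 16^2 = 256 ≡ 256 (mod 997)
2^16 ≡ 256^2 = 65536 ≡ 731 (mod 997)
2^32 ≡ 731^2 = 534361 ≡ 966 (mod 997)
2^64 ≡ 966^2 = 933156 ≡ 961 (mod 997)
2^128 ≡ 961^2 = 923521 ≡ 299 (mod 997)
2^256 ≡ 299^2 = 89401 ≡ 668 (mod 997)
2^512 ≡ 668^2 = 446224 ≡ 565 (mod 997)
996 = 512 + 256 + 128 + 64 + 32 + 4 in binary powers of 2.
So 2^996 ≡ 565 · 668 · 299 · 961 · 966 · 16 ≡ 1 (mod 997).
Since the result is 1, base 2 gives no evidence that 997 is composite.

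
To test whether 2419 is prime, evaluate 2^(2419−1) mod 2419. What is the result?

2^1 ≡ 2 (mod 2419)
2^2 ≡ 2^2 = 4 ≡ 4 (mod 2419)
2^4 ≡ 4^2 = 16 ≡ 16 (mod 2419)
2^8 ≡ 16^2 = 256 ≡ 256 (mod 2419)
2^16 ≡ 256^2 = 65536 ≡ 223 (mod 2419)
2^32 ≡ 223^2 = 49729 ≡ 1349 (mod 2419)
2^64 ≡ 1349^2 = 1819801 ≡ 713 (mod 2419)
2^128 ≡ 713^2 = 508369 ≡ 379 (mod 2419)
2^256 ≡ 379^2 = 143641 ≡ 920 (mod 2419)
2^512 ≡ 920^2 = 846400 ≡ 2169 (mod 2419)
2^1024 ≡ 2169^2 = 4704561 ≡ 2025 (mod 2419)
2^2048 ≡ 2025^2 = 4100625 ≡ 420 (mod 2419)
2418 = 2048 + 256 + 64 + 32 + 16 + 2 in binary powers of 2.
So 2^2418 ≡ 420 · 920 · 713 · 1349 · 223 · 4 ≡ 1138 (mod 2419).
Since 1138 ≠ 1, base 2 is a Fermat witness: 2419 is composite.

1138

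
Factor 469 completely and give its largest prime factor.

469 = 7 · 67
67 is prime.
So 469 = 7 · 67; the largest prime factor is 67.

67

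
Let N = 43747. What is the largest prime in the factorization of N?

43747 = 11 · 3977
3977 = 41 · 97
97 is prime.
So 43747 = 11 · 41 · 97; the largest prime factor is 97.

97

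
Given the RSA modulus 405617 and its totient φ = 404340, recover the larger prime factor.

691

φ(n) = (p−1)(q−1) = n − (p+q) + 1, so p + q = 405617 − 404340 + 1 = 1278.
p and q are the roots of t² − 1278t + 405617 = 0.
Discriminant: 1278² − 4·405617 = 1633284 − 1622468 = 10816; √10816 = 104.
q = (1278 − 104)/2 = 587, p = (1278 + 104)/2 = 691.
Check: 587 · 691 = 405617.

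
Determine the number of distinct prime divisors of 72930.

6

72930 = 2 · 36465
36465 = 3 · 12155
12155 = 5 · 2431
2431 = 11 · 221
221 = 13 · 17
72930 = 2 · 3 · 5 · 11 · 13 · 17, which has 6 distinct prime factors.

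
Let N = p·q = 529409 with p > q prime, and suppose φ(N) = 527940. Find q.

631

φ(n) = (p−1)(q−1) = n − (p+q) + 1, so p + q = 529409 − 527940 + 1 = 1470.
p and q are the roots of t² − 1470t + 529409 = 0.
Discriminant: 1470² − 4·529409 = 2160900 − 2117636 = 43264; √43264 = 208.
q = (1470 − 208)/2 = 631, p = (1470 + 208)/2 = 839.
Check: 631 · 839 = 529409.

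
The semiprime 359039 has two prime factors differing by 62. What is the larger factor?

631

Since p = q + 62, we have 359039 = q(q + 62), so q² + 62q − 359039 = 0.
Discriminant: 62² + 4·359039 = 3844 + 1436156 = 1440000; √1440000 = 1200.
q = (−62 + 1200)/2 = 569, and p = q + 62 = 631.
Check: 569 · 631 = 359039.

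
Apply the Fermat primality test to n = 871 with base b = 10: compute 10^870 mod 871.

625

10^1 ≡ 10 (mod 871)
10^2 ≡ 10^2 = 100 ≡ 100 (mod 871)
10^4 ≡ 100^2 = 10000 ≡ 419 (mod 871)
10^8 ≡ 419^2 = 175561 ≡ 490 (mod 871)
10^16 ≡ 490^2 = 240100 ≡ 575 (mod 871)
10^32 ≡ 575^2 = 330625 ≡ 516 (mod 871)
10^64 ≡ 516^2 = 266256 ≡ 601 (mod 871)
10^128 ≡ 601^2 = 361201 ≡ 607 (mod 871)
10^256 ≡ 607^2 = 368449 ≡ 16 (mod 871)
10^512 ≡ 16^2 = 256 ≡ 256 (mod 871)
870 = 512 + 256 + 64 + 32 + 4 + 2 in binary powers of 2.
So 10^870 ≡ 256 · 16 · 601 · 516 · 419 · 100 ≡ 625 (mod 871).
Since 625 ≠ 1, base 10 is a Fermat witness: 871 is composite.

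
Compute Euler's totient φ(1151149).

Factor: 1151149 = 59 · 109 · 179.
φ(1151149) = (59−1) · (109−1) · (179−1) = 58 · 108 · 178 = 1114992.

1114992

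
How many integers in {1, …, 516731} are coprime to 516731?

Factor: 516731 = 43 · 61 · 197.
φ(516731) = (43−1) · (61−1) · (197−1) = 42 · 60 · 196 = 493920.

493920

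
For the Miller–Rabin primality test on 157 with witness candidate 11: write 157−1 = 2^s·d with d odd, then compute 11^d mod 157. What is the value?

1

157 − 1 = 156 = 2^2 · 39, so d = 39.
11^1 ≡ 11 (mod 157)
11^2 ≡ 11^2 = 121 ≡ 121 (mod 157)
11^4 ≡ 121^2 = 14641 ≡ 40 (mod 157)
11^8 ≡ 40^2 = 1600 ≡ 30 (mod 157)
11^16 ≡ 30^2 = 900 ≡ 115 (mod 157)
11^32 ≡ 115^2 = 13225 ≡ 37 (mod 157)
39 = 32 + 4 + 2 + 1 in binary powers of 2.
So 11^39 ≡ 37 · 40 · 121 · 11 ≡ 1 (mod 157).
Since 11^d ≡ 1 (mod 157), base 11 does not prove 157 composite.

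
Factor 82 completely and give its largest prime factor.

41

82 = 2 · 41
41 is prime.
So 82 = 2 · 41; the largest prime factor is 41.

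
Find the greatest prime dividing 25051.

25051 = 13 · 1927
1927 = 41 · 47
47 is prime.
So 25051 = 13 · 41 · 47; the largest prime factor is 47.

47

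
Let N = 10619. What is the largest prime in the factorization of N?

41

10619 = 7 · 1517
1517 = 37 · 41
41 is prime.
So 10619 = 7 · 37 · 41; the largest prime factor is 41.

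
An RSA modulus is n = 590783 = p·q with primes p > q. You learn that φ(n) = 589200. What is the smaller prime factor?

601

φ(n) = (p−1)(q−1) = n − (p+q) + 1, so p + q = 590783 − 589200 + 1 = 1584.
p and q are the roots of t² − 1584t + 590783 = 0.
Discriminant: 1584² − 4·590783 = 2509056 − 2363132 = 145924; √145924 = 382.
q = (1584 − 382)/2 = 601, p = (1584 + 382)/2 = 983.
Check: 601 · 983 = 590783.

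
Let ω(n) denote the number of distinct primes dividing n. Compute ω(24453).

4

24453 = 3^2 · 2717
2717 = 11 · 247
247 = 13 · 19
24453 = 3^2 · 11 · 13 · 19, which has 4 distinct prime factors.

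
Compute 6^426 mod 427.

113

6^1 ≡ 6 (mod 427)
6^2 ≡ 6^2 = 36 ≡ 36 (mod 427)
6^4 ≡ 36^2 = 1296 ≡ 15 (mod 427)
6^8 ≡ 15^2 = 225 ≡ 225 (mod 427)
6^16 ≡ 225^2 = 50625 ≡ 239 (mod 427)
6^32 ≡ 239^2 = 57121 ≡ 330 (mod 427)
6^64 ≡ 330^2 = 108900 ≡ 15 (mod 427)
6^128 ≡ 15^2 = 225 ≡ 225 (mod 427)
6^256 ≡ 225^2 = 50625 ≡ 239 (mod 427)
426 = 256 + 128 + 32 + 8 + 2 in binary powers of 2.
So 6^426 ≡ 239 · 225 · 330 · 225 · 36 ≡ 113 (mod 427).
Since 113 ≠ 1, base 6 is a Fermat witness: 427 is composite.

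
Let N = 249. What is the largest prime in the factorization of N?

249 = 3 · 83
83 is prime.
So 249 = 3 · 83; the largest prime factor is 83.

83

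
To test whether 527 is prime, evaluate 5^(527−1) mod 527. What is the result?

253

5^1 ≡ 5 (mod 527)
5^2 ≡ 5^2 = 25 ≡ 25 (mod 527)
5^4 ≡ 25^2 = 625 ≡ 98 (mod 527)
5^8 ≡ 98^2 = 9604 ≡ 118 (mod 527)
5^16 ≡ 118^2 = 13924 ≡ 222 (mod 527)
5^32 ≡ 222^2 = 49284 ≡ 273 (mod 527)
5^64 ≡ 273^2 = 74529 ≡ 222 (mod 527)
5^128 ≡ 222^2 = 49284 ≡ 273 (mod 527)
5^256 ≡ 273^2 = 74529 ≡ 222 (mod 527)
5^512 ≡ 222^2 = 49284 ≡ 273 (mod 527)
526 = 512 + 8 + 4 + 2 in binary powers of 2.
So 5^526 ≡ 273 · 118 · 98 · 25 ≡ 253 (mod 527).
Since 253 ≠ 1, base 5 is a Fermat witness: 527 is composite.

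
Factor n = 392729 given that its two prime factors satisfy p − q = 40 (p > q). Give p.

647

Since p = q + 40, we have 392729 = q(q + 40), so q² + 40q − 392729 = 0.
Discriminant: 40² + 4·392729 = 1600 + 1570916 = 1572516; √1572516 = 1254.
q = (−40 + 1254)/2 = 607, and p = q + 40 = 647.
Check: 607 · 647 = 392729.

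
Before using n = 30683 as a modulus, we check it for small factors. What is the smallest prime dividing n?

61

30683 is odd.
Digit sum 20, not divisible by 3.
Ends in 3: not divisible by 5.
7: 30683 = 7·4383 + 2
11: 30683 = 11·2789 + 4
13: 30683 = 13·2360 + 3
17: 30683 = 17·1804 + 15
19: 30683 = 19·1614 + 17
23: 30683 = 23·1334 + 1
29: 30683 = 29·1058 + 1
31: 30683 = 31·989 + 24
37: 30683 = 37·829 + 10
41: 30683 = 41·748 + 15
43: 30683 = 43·713 + 24
47: 30683 = 47·652 + 39
53: 30683 = 53·578 + 49
59: 30683 = 59·520 + 3
61: 30683 = 61·503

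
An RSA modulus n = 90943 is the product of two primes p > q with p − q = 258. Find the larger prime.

Since p = q + 258, we have 90943 = q(q + 258), so q² + 258q − 90943 = 0.
Discriminant: 258² + 4·90943 = 66564 + 363772 = 430336; √430336 = 656.
q = (−258 + 656)/2 = 199, and p = q + 258 = 457.
Check: 199 · 457 = 90943.

457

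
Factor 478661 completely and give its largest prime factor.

478661 = 73 · 6557
6557 = 79 · 83
83 is prime.
So 478661 = 73 · 79 · 83; the largest prime factor is 83.

83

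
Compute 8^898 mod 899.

760

8^1 ≡ 8 (mod 899)
8^2 ≡ 8^2 = 64 ≡ 64 (mod 899)
8^4 ≡ 64^2 = 4096 ≡ 500 (mod 899)
8^8 ≡ 500^2 = 250000 ≡ 78 (mod 899)
8^16 ≡ 78^2 = 6084 ≡ 690 (mod 899)
8^32 ≡ 690^2 = 476100 ≡ 529 (mod 899)
8^64 ≡ 529^2 = 279841 ≡ 252 (mod 899)
8^128 ≡ 252^2 = 63504 ≡ 574 (mod 899)
8^256 ≡ 574^2 = 329476 ≡ 442 (mod 899)
8^512 ≡ 442^2 = 195364 ≡ 281 (mod 899)
898 = 512 + 256 + 128 + 2 in binary powers of 2.
So 8^898 ≡ 281 · 442 · 574 · 64 ≡ 760 (mod 899).
Since 760 ≠ 1, base 8 is a Fermat witness: 899 is composite.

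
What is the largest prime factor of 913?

913 = 11 · 83
83 is prime.
So 913 = 11 · 83; the largest prime factor is 83.

83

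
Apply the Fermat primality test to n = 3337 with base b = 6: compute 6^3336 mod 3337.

617

6^1 ≡ 6 (mod 3337)
6^2 ≡ 6^2 = 36 ≡ 36 (mod 3337)
6^4 ≡ 36^2 = 1296 ≡ 1296 (mod 3337)
6^8 ≡ 1296^2 = 1679616 ≡ 1105 (mod 3337)
6^16 ≡ 1105^2 = 1221025 ≡ 3020 (mod 3337)
6^32 ≡ 3020^2 = 9120400 ≡ 379 (mod 3337)
6^64 ≡ 379^2 = 143641 ≡ 150 (mod 3337)
6^128 ≡ 150^2 = 22500 ≡ 2478 (mod 3337)
6^256 ≡ 2478^2 = 6140484 ≡ 404 (mod 3337)
6^512 ≡ 404^2 = 163216 ≡ 3040 (mod 3337)
6^1024 ≡ 3040^2 = 9241600 ≡ 1447 (mod 3337)
6^2048 ≡ 1447^2 = 2093809 ≡ 1510 (mod 3337)
3336 = 2048 + 1024 + 256 + 8 in binary powers of 2.
So 6^3336 ≡ 1510 · 1447 · 404 · 1105 ≡ 617 (mod 3337).
Since 617 ≠ 1, base 6 is a Fermat witness: 3337 is composite.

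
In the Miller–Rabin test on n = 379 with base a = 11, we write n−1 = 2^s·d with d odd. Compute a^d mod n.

379 − 1 = 378 = 2^1 · 189, so d = 189.
11^1 ≡ 11 (mod 379)
11^2 ≡ 11^2 = 121 ≡ 121 (mod 379)
11^4 ≡ 121^2 = 14641 ≡ 239 (mod 379)
11^8 ≡ 239^2 = 57121 ≡ 271 (mod 379)
11^16 ≡ 271^2 = 73441 ≡ 294 (mod 379)
11^32 ≡ 294^2 = 86436 ≡ 24 (mod 379)
11^64 ≡ 24^2 = 576 ≡ 197 (mod 379)
11^128 ≡ 197^2 = 38809 ≡ 151 (mod 379)
189 = 128 + 32 + 16 + 8 + 4 + 1 in binary powers of 2.
So 11^189 ≡ 151 · 24 · 294 · 271 · 239 · 11 ≡ 378 (mod 379).
Since 11^d ≡ 378 (mod 379), base 11 does not prove 379 composite.

378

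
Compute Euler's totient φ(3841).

Factor: 3841 = 23 · 167.
φ(3841) = (23−1) · (167−1) = 22 · 166 = 3652.

3652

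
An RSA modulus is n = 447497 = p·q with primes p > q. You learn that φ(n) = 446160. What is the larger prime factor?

φ(n) = (p−1)(q−1) = n − (p+q) + 1, so p + q = 447497 − 446160 + 1 = 1338.
p and q are the roots of t² − 1338t + 447497 = 0.
Discriminant: 1338² − 4·447497 = 1790244 − 1789988 = 256; √256 = 16.
q = (1338 − 16)/2 = 661, p = (1338 + 16)/2 = 677.
Check: 661 · 677 = 447497.

677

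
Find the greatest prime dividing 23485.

23485 = 5 · 4697
4697 = 7 · 671
671 = 11 · 61
61 is prime.
So 23485 = 5 · 7 · 11 · 61; the largest prime factor is 61.

61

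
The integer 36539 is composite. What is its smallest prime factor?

36539 is odd.
Digit sum 26, not divisible by 3.
Ends in 9: not divisible by 5.
7: 36539 = 7·5219 + 6
11: 36539 = 11·3321 + 8
13: 36539 = 13·2810 + 9
17: 36539 = 17·2149 + 6
19: 36539 = 19·1923 + 2
23: 36539 = 23·1588 + 15
29: 36539 = 29·1259 + 28
31: 36539 = 31·1178 + 21
37: 36539 = 37·987 + 20
41: 36539 = 41·891 + 8
43: 36539 = 43·849 + 32
47: 36539 = 47·777 + 20
53: 36539 = 53·689 + 22
59: 36539 = 59·619 + 18
61: 36539 = 61·599

61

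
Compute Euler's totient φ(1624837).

Factor: 1624837 = 47 · 181 · 191.
φ(1624837) = (47−1) · (181−1) · (191−1) = 46 · 180 · 190 = 1573200.

1573200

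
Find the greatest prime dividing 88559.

88559 = 19 · 4661
4661 = 59 · 79
79 is prime.
So 88559 = 19 · 59 · 79; the largest prime factor is 79.

79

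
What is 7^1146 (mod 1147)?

1120

7^1 ≡ 7 (mod 1147)
7^2 ≡ 7^2 = 49 ≡ 49 (mod 1147)
7^4 ≡ 49^2 = 2401 ≡ 107 (mod 1147)
7^8 ≡ 107^2 = 11449 ≡ 1126 (mod 1147)
7^16 ≡ 1126^2 = 1267876 ≡ 441 (mod 1147)
7^32 ≡ 441^2 = 194481 ≡ 638 (mod 1147)
7^64 ≡ 638^2 = 407044 ≡ 1006 (mod 1147)
7^128 ≡ 1006^2 = 1012036 ≡ 382 (mod 1147)
7^256 ≡ 382^2 = 145924 ≡ 255 (mod 1147)
7^512 ≡ 255^2 = 65025 ≡ 793 (mod 1147)
7^1024 ≡ 793^2 = 628849 ≡ 293 (mod 1147)
1146 = 1024 + 64 + 32 + 16 + 8 + 2 in binary powers of 2.
So 7^1146 ≡ 293 · 1006 · 638 · 441 · 1126 · 49 ≡ 1120 (mod 1147).
Since 1120 ≠ 1, base 7 is a Fermat witness: 1147 is composite.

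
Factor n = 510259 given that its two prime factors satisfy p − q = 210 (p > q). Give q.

Since p = q + 210, we have 510259 = q(q + 210), so q² + 210q − 510259 = 0.
Discriminant: 210² + 4·510259 = 44100 + 2041036 = 2085136; √2085136 = 1444.
q = (−210 + 1444)/2 = 617, and p = q + 210 = 827.
Check: 617 · 827 = 510259.

617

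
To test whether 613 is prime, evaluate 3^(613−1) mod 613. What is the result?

3^1 ≡ 3 (mod 613)
3^2 ≡ 3^2 = 9 ≡ 9 (mod 613)
3^4 ≡ 9^2 = 81 ≡ 81 (mod 613)
3^8 ≡ 81^2 = 6561 ≡ 431 (mod 613)
3^16 ≡ 431^2 = 185761 ≡ 22 (mod 613)
3^32 ≡ 22^2 = 484 ≡ 484 (mod 613)
3^64 ≡ 484^2 = 234256 ≡ 90 (mod 613)
3^128 ≡ 90^2 = 8100 ≡ 131 (mod 613)
3^256 ≡ 131^2 = 17161 ≡ 610 (mod 613)
3^512 ≡ 610^2 = 372100 ≡ 9 (mod 613)
612 = 512 + 64 + 32 + 4 in binary powers of 2.
So 3^612 ≡ 9 · 90 · 484 · 81 ≡ 1 (mod 613).
Since the result is 1, base 3 gives no evidence that 613 is composite.

1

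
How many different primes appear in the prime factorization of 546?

546 = 2 · 273
273 = 3 · 91
91 = 7 · 13
546 = 2 · 3 · 7 · 13, which has 4 distinct prime factors.

4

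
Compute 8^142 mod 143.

64

8^1 ≡ 8 (mod 143)
8^2 ≡ 8^2 = 64 ≡ 64 (mod 143)
8^4 ≡ 64^2 = 4096 ≡ 92 (mod 143)
8^8 ≡ 92^2 = 8464 ≡ 27 (mod 143)
8^16 ≡ 27^2 = 729 ≡ 14 (mod 143)
8^32 ≡ 14^2 = 196 ≡ 53 (mod 143)
8^64 ≡ 53^2 = 2809 ≡ 92 (mod 143)
8^128 ≡ 92^2 = 8464 ≡ 27 (mod 143)
142 = 128 + 8 + 4 + 2 in binary powers of 2.
So 8^142 ≡ 27 · 27 · 92 · 64 ≡ 64 (mod 143).
Since 64 ≠ 1, base 8 is a Fermat witness: 143 is composite.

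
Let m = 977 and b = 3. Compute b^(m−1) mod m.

3^1 ≡ 3 (mod 977)
3^2 ≡ 3^2 = 9 ≡ 9 (mod 977)
3^4 ≡ 9^2 = 81 ≡ 81 (mod 977)
3^8 ≡ 81^2 = 6561 ≡ 699 (mod 977)
3^16 ≡ 699^2 = 488601 ≡ 101 (mod 977)
3^32 ≡ 101^2 = 10201 ≡ 431 (mod 977)
3^64 ≡ 431^2 = 185761 ≡ 131 (mod 977)
3^128 ≡ 131^2 = 17161 ≡ 552 (mod 977)
3^256 ≡ 552^2 = 304704 ≡ 857 (mod 977)
3^512 ≡ 857^2 = 734449 ≡ 722 (mod 977)
976 = 512 + 256 + 128 + 64 + 16 in binary powers of 2.
So 3^976 ≡ 722 · 857 · 552 · 131 · 101 ≡ 1 (mod 977).
Since the result is 1, base 3 gives no evidence that 977 is composite.

1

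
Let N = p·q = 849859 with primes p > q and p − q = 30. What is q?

Since p = q + 30, we have 849859 = q(q + 30), so q² + 30q − 849859 = 0.
Discriminant: 30² + 4·849859 = 900 + 3399436 = 3400336; √3400336 = 1844.
q = (−30 + 1844)/2 = 907, and p = q + 30 = 937.
Check: 907 · 937 = 849859.

907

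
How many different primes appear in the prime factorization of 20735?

4

20735 = 5 · 4147
4147 = 11 · 377
377 = 13 · 29
20735 = 5 · 11 · 13 · 29, which has 4 distinct prime factors.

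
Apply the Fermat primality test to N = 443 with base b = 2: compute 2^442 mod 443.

2^1 ≡ 2 (mod 443)
2^2 ≡ 2^2 = 4 ≡ 4 (mod 443)
2^4 ≡ 4^2 = 16 ≡ 16 (mod 443)
2^8 ≡ 16^2 = 256 ≡ 256 (mod 443)
2^16 ≡ 256^2 = 65536 ≡ 415 (mod 443)
2^32 ≡ 415^2 = 172225 ≡ 341 (mod 443)
2^64 ≡ 341^2 = 116281 ≡ 215 (mod 443)
2^128 ≡ 215^2 = 46225 ≡ 153 (mod 443)
2^256 ≡ 153^2 = 23409 ≡ 373 (mod 443)
442 = 256 + 128 + 32 + 16 + 8 + 2 in binary powers of 2.
So 2^442 ≡ 373 · 153 · 341 · 415 · 256 · 4 ≡ 1 (mod 443).
Since the result is 1, base 2 gives no evidence that 443 is composite.

1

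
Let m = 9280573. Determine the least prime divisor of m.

47

9280573 is odd.
Digit sum 34, not divisible by 3.
Ends in 3: not divisible by 5.
7: 9280573 = 7·1325796 + 1
11: 9280573 = 11·843688 + 5
13: 9280573 = 13·713890 + 3
17: 9280573 = 17·545916 + 1
19: 9280573 = 19·488451 + 4
23: 9280573 = 23·403503 + 4
29: 9280573 = 29·320019 + 22
31: 9280573 = 31·299373 + 10
37: 9280573 = 37·250826 + 11
41: 9280573 = 41·226355 + 18
43: 9280573 = 43·215827 + 12
47: 9280573 = 47·197459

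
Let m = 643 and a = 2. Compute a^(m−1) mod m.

2^1 ≡ 2 (mod 643)
2^2 ≡ 2^2 = 4 ≡ 4 (mod 643)
2^4 ≡ 4^2 = 16 ≡ 16 (mod 643)
2^8 ≡ 16^2 = 256 ≡ 256 (mod 643)
2^16 ≡ 256^2 = 65536 ≡ 593 (mod 643)
2^32 ≡ 593^2 = 351649 ≡ 571 (mod 643)
2^64 ≡ 571^2 = 326041 ≡ 40 (mod 643)
2^128 ≡ 40^2 = 1600 ≡ 314 (mod 643)
2^256 ≡ 314^2 = 98596 ≡ 217 (mod 643)
2^512 ≡ 217^2 = 47089 ≡ 150 (mod 643)
642 = 512 + 128 + 2 in binary powers of 2.
So 2^642 ≡ 150 · 314 · 4 ≡ 1 (mod 643).
Since the result is 1, base 2 gives no evidence that 643 is composite.

1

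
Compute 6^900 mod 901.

6^1 ≡ 6 (mod 901)
6^2 ≡ 6^2 = 36 ≡ 36 (mod 901)
6^4 ≡ 36^2 = 1296 ≡ 395 (mod 901)
6^8 ≡ 395^2 = 156025 ≡ 152 (mod 901)
6^16 ≡ 152^2 = 23104 ≡ 579 (mod 901)
6^32 ≡ 579^2 = 335241 ≡ 69 (mod 901)
6^64 ≡ 69^2 = 4761 ≡ 256 (mod 901)
6^128 ≡ 256^2 = 65536 ≡ 664 (mod 901)
6^256 ≡ 664^2 = 440896 ≡ 307 (mod 901)
6^512 ≡ 307^2 = 94249 ≡ 545 (mod 901)
900 = 512 + 256 + 128 + 4 in binary powers of 2.
So 6^900 ≡ 545 · 307 · 664 · 395 ≡ 208 (mod 901).
Since 208 ≠ 1, base 6 is a Fermat witness: 901 is composite.

208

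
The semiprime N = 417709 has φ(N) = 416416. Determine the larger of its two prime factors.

677

φ(n) = (p−1)(q−1) = n − (p+q) + 1, so p + q = 417709 − 416416 + 1 = 1294.
p and q are the roots of t² − 1294t + 417709 = 0.
Discriminant: 1294² − 4·417709 = 1674436 − 1670836 = 3600; √3600 = 60.
q = (1294 − 60)/2 = 617, p = (1294 + 60)/2 = 677.
Check: 617 · 677 = 417709.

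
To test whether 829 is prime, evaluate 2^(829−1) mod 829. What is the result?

2^1 ≡ 2 (mod 829)
2^2 ≡ 2^2 = 4 ≡ 4 (mod 829)
2^4 ≡ 4^2 = 16 ≡ 16 (mod 829)
2^8 ≡ 16^2 = 256 ≡ 256 (mod 829)
2^16 ≡ 256^2 = 65536 ≡ 45 (mod 829)
2^32 ≡ 45^2 = 2025 ≡ 367 (mod 829)
2^64 ≡ 367^2 = 134689 ≡ 391 (mod 829)
2^128 ≡ 391^2 = 152881 ≡ 345 (mod 829)
2^256 ≡ 345^2 = 119025 ≡ 478 (mod 829)
2^512 ≡ 478^2 = 228484 ≡ 509 (mod 829)
828 = 512 + 256 + 32 + 16 + 8 + 4 in binary powers of 2.
So 2^828 ≡ 509 · 478 · 367 · 45 · 256 · 16 ≡ 1 (mod 829).
Since the result is 1, base 2 gives no evidence that 829 is composite.

1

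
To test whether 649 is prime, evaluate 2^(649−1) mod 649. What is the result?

2^1 ≡ 2 (mod 649)
2^2 ≡ 2^2 = 4 ≡ 4 (mod 649)
2^4 ≡ 4^2 = 16 ≡ 16 (mod 649)
2^8 ≡ 16^2 = 256 ≡ 256 (mod 649)
2^16 ≡ 256^2 = 65536 ≡ 636 (mod 649)
2^32 ≡ 636^2 = 404496 ≡ 169 (mod 649)
2^64 ≡ 169^2 = 28561 ≡ 5 (mod 649)
2^128 ≡ 5^2 = 25 ≡ 25 (mod 649)
2^256 ≡ 25^2 = 625 ≡ 625 (mod 649)
2^512 ≡ 625^2 = 390625 ≡ 576 (mod 649)
648 = 512 + 128 + 8 in binary powers of 2.
So 2^648 ≡ 576 · 25 · 256 ≡ 80 (mod 649).
Since 80 ≠ 1, base 2 is a Fermat witness: 649 is composite.

80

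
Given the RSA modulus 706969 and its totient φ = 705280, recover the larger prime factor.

929

φ(n) = (p−1)(q−1) = n − (p+q) + 1, so p + q = 706969 − 705280 + 1 = 1690.
p and q are the roots of t² − 1690t + 706969 = 0.
Discriminant: 1690² − 4·706969 = 2856100 − 2827876 = 28224; √28224 = 168.
q = (1690 − 168)/2 = 761, p = (1690 + 168)/2 = 929.
Check: 761 · 929 = 706969.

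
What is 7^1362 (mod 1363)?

7^1 ≡ 7 (mod 1363)
7^2 ≡ 7^2 = 49 ≡ 49 (mod 1363)
7^4 ≡ 49^2 = 2401 ≡ 1038 (mod 1363)
7^8 ≡ 1038^2 = 1077444 ≡ 674 (mod 1363)
7^16 ≡ 674^2 = 454276 ≡ 397 (mod 1363)
7^32 ≡ 397^2 = 157609 ≡ 864 (mod 1363)
7^64 ≡ 864^2 = 746496 ≡ 935 (mod 1363)
7^128 ≡ 935^2 = 874225 ≡ 542 (mod 1363)
7^256 ≡ 542^2 = 293764 ≡ 719 (mod 1363)
7^512 ≡ 719^2 = 516961 ≡ 384 (mod 1363)
7^1024 ≡ 384^2 = 147456 ≡ 252 (mod 1363)
1362 = 1024 + 256 + 64 + 16 + 2 in binary powers of 2.
So 7^1362 ≡ 252 · 719 · 935 · 397 · 49 ≡ 545 (mod 1363).
Since 545 ≠ 1, base 7 is a Fermat witness: 1363 is composite.

545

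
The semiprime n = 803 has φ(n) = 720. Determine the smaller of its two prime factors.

11

φ(n) = (p−1)(q−1) = n − (p+q) + 1, so p + q = 803 − 720 + 1 = 84.
p and q are the roots of t² − 84t + 803 = 0.
Discriminant: 84² − 4·803 = 7056 − 3212 = 3844; √3844 = 62.
q = (84 − 62)/2 = 11, p = (84 + 62)/2 = 73.
Check: 11 · 73 = 803.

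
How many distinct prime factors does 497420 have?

6

497420 = 2^2 · 124355
124355 = 5 · 24871
24871 = 7 · 3553
3553 = 11 · 323
323 = 17 · 19
497420 = 2^2 · 5 · 7 · 11 · 17 · 19, which has 6 distinct prime factors.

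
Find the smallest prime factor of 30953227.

79

30953227 is odd.
Digit sum 31, not divisible by 3.
Ends in 7: not divisible by 5.
7: 30953227 = 7·4421889 + 4
11: 30953227 = 11·2813929 + 8
13: 30953227 = 13·2381017 + 6
17: 30953227 = 17·1820778 + 1
19: 30953227 = 19·1629117 + 4
23: 30953227 = 23·1345792 + 11
29: 30953227 = 29·1067352 + 19
31: 30953227 = 31·998491 + 6
37: 30953227 = 37·836573 + 26
41: 30953227 = 41·754956 + 31
43: 30953227 = 43·719842 + 21
47: 30953227 = 47·658579 + 14
53: 30953227 = 53·584023 + 8
59: 30953227 = 59·524630 + 57
61: 30953227 = 61·507429 + 58
67: 30953227 = 67·461988 + 31
71: 30953227 = 71·435960 + 67
73: 30953227 = 73·424016 + 59
79: 30953227 = 79·391813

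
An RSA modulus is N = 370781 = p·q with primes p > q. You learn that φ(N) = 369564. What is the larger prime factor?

619

φ(n) = (p−1)(q−1) = n − (p+q) + 1, so p + q = 370781 − 369564 + 1 = 1218.
p and q are the roots of t² − 1218t + 370781 = 0.
Discriminant: 1218² − 4·370781 = 1483524 − 1483124 = 400; √400 = 20.
q = (1218 − 20)/2 = 599, p = (1218 + 20)/2 = 619.
Check: 599 · 619 = 370781.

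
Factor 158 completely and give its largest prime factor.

158 = 2 · 79
79 is prime.
So 158 = 2 · 79; the largest prime factor is 79.

79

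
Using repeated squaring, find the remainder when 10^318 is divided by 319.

10^1 ≡ 10 (mod 319)
10^2 ≡ 10^2 = 100 ≡ 100 (mod 319)
10^4 ≡ 100^2 = 10000 ≡ 111 (mod 319)
10^8 ≡ 111^2 = 12321 ≡ 199 (mod 319)
10^16 ≡ 199^2 = 39601 ≡ 45 (mod 319)
10^32 ≡ 45^2 = 2025 ≡ 111 (mod 319)
10^64 ≡ 111^2 = 12321 ≡ 199 (mod 319)
10^128 ≡ 199^2 = 39601 ≡ 45 (mod 319)
10^256 ≡ 45^2 = 2025 ≡ 111 (mod 319)
318 = 256 + 32 + 16 + 8 + 4 + 2 in binary powers of 2.
So 10^318 ≡ 111 · 111 · 45 · 199 · 111 · 100 ≡ 122 (mod 319).
Since 122 ≠ 1, base 10 is a Fermat witness: 319 is composite.

122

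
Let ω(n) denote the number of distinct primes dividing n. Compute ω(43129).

43129 = 17 · 2537
2537 = 43 · 59
43129 = 17 · 43 · 59, which has 3 distinct prime factors.

3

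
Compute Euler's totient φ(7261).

7072

Factor: 7261 = 53 · 137.
φ(7261) = (53−1) · (137−1) = 52 · 136 = 7072.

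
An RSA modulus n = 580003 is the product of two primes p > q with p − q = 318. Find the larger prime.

937

Since p = q + 318, we have 580003 = q(q + 318), so q² + 318q − 580003 = 0.
Discriminant: 318² + 4·580003 = 101124 + 2320012 = 2421136; √2421136 = 1556.
q = (−318 + 1556)/2 = 619, and p = q + 318 = 937.
Check: 619 · 937 = 580003.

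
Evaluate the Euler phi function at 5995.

Factor: 5995 = 5 · 11 · 109.
φ(5995) = (5−1) · (11−1) · (109−1) = 4 · 10 · 108 = 4320.

4320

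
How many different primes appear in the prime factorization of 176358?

6

176358 = 2 · 88179
88179 = 3 · 29393
29393 = 7 · 4199
4199 = 13 · 323
323 = 17 · 19
176358 = 2 · 3 · 7 · 13 · 17 · 19, which has 6 distinct prime factors.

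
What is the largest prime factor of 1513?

89

1513 = 17 · 89
89 is prime.
So 1513 = 17 · 89; the largest prime factor is 89.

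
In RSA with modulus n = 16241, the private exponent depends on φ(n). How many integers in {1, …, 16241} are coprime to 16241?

Factor: 16241 = 109 · 149.
φ(16241) = (109−1) · (149−1) = 108 · 148 = 15984.

15984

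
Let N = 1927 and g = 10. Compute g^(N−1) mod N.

10^1 ≡ 10 (mod 1927)
10^2 ≡ 10^2 = 100 ≡ 100 (mod 1927)
10^4 ≡ 100^2 = 10000 ≡ 365 (mod 1927)
10^8 ≡ 365^2 = 133225 ≡ 262 (mod 1927)
10^16 ≡ 262^2 = 68644 ≡ 1199 (mod 1927)
10^32 ≡ 1199^2 = 1437601 ≡ 59 (mod 1927)
10^64 ≡ 59^2 = 3481 ≡ 1554 (mod 1927)
10^128 ≡ 1554^2 = 2414916 ≡ 385 (mod 1927)
10^256 ≡ 385^2 = 148225 ≡ 1773 (mod 1927)
10^512 ≡ 1773^2 = 3143529 ≡ 592 (mod 1927)
10^1024 ≡ 592^2 = 350464 ≡ 1677 (mod 1927)
1926 = 1024 + 512 + 256 + 128 + 4 + 2 in binary powers of 2.
So 10^1926 ≡ 1677 · 592 · 1773 · 385 · 365 · 100 ≡ 1076 (mod 1927).
Since 1076 ≠ 1, base 10 is a Fermat witness: 1927 is composite.

1076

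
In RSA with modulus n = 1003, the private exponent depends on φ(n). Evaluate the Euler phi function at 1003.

928

Factor: 1003 = 17 · 59.
φ(1003) = (17−1) · (59−1) = 16 · 58 = 928.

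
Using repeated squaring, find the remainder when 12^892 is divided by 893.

12^1 ≡ 12 (mod 893)
12^2 ≡ 12^2 = 144 ≡ 144 (mod 893)
12^4 ≡ 144^2 = 20736 ≡ 197 (mod 893)
12^8 ≡ 197^2 = 38809 ≡ 410 (mod 893)
12^16 ≡ 410^2 = 168100 ≡ 216 (mod 893)
12^32 ≡ 216^2 = 46656 ≡ 220 (mod 893)
12^64 ≡ 220^2 = 48400 ≡ 178 (mod 893)
12^128 ≡ 178^2 = 31684 ≡ 429 (mod 893)
12^256 ≡ 429^2 = 184041 ≡ 83 (mod 893)
12^512 ≡ 83^2 = 6889 ≡ 638 (mod 893)
892 = 512 + 256 + 64 + 32 + 16 + 8 + 4 in binary powers of 2.
So 12^892 ≡ 638 · 83 · 178 · 220 · 216 · 410 · 197 ≡ 178 (mod 893).
Since 178 ≠ 1, base 12 is a Fermat witness: 893 is composite.

178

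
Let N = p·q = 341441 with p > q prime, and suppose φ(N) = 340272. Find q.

557

φ(n) = (p−1)(q−1) = n − (p+q) + 1, so p + q = 341441 − 340272 + 1 = 1170.
p and q are the roots of t² − 1170t + 341441 = 0.
Discriminant: 1170² − 4·341441 = 1368900 − 1365764 = 3136; √3136 = 56.
q = (1170 − 56)/2 = 557, p = (1170 + 56)/2 = 613.
Check: 557 · 613 = 341441.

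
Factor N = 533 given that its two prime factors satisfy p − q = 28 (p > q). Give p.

Since p = q + 28, we have 533 = q(q + 28), so q² + 28q − 533 = 0.
Discriminant: 28² + 4·533 = 784 + 2132 = 2916; √2916 = 54.
q = (−28 + 54)/2 = 13, and p = q + 28 = 41.
Check: 13 · 41 = 533.

41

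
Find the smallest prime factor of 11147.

11147 is odd.
Digit sum 14, not divisible by 3.
Ends in 7: not divisible by 5.
7: 11147 = 7·1592 + 3
11: 11147 = 11·1013 + 4
13: 11147 = 13·857 + 6
17: 11147 = 17·655 + 12
19: 11147 = 19·586 + 13
23: 11147 = 23·484 + 15
29: 11147 = 29·384 + 11
31: 11147 = 31·359 + 18
37: 11147 = 37·301 + 10
41: 11147 = 41·271 + 36
43: 11147 = 43·259 + 10
47: 11147 = 47·237 + 8
53: 11147 = 53·210 + 17
59: 11147 = 59·188 + 55
61: 11147 = 61·182 + 45
67: 11147 = 67·166 + 25
71: 11147 = 71·157

71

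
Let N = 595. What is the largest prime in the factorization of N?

595 = 5 · 119
119 = 7 · 17
17 is prime.
So 595 = 5 · 7 · 17; the largest prime factor is 17.

17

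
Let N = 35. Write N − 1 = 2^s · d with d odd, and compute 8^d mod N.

35 − 1 = 34 = 2^1 · 17, so d = 17.
8^1 ≡ 8 (mod 35)
8^2 ≡ 8^2 = 64 ≡ 29 (mod 35)
8^4 ≡ 29^2 = 841 ≡ 1 (mod 35)
8^8 ≡ 1^2 = 1 ≡ 1 (mod 35)
8^16 ≡ 1^2 = 1 ≡ 1 (mod 35)
17 = 16 + 1 in binary powers of 2.
So 8^17 ≡ 1 · 8 ≡ 8 (mod 35).
Squaring chain: 8; never reaches −1, so base 8 is a Miller–Rabin witness that 35 is composite.

8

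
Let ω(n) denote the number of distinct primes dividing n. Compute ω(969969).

969969 = 3 · 323323
323323 = 7 · 46189
46189 = 11 · 4199
4199 = 13 · 323
323 = 17 · 19
969969 = 3 · 7 · 11 · 13 · 17 · 19, which has 6 distinct prime factors.

6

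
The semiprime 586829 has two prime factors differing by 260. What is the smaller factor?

647

Since p = q + 260, we have 586829 = q(q + 260), so q² + 260q − 586829 = 0.
Discriminant: 260² + 4·586829 = 67600 + 2347316 = 2414916; √2414916 = 1554.
q = (−260 + 1554)/2 = 647, and p = q + 260 = 907.
Check: 647 · 907 = 586829.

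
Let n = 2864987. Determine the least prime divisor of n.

2864987 is odd.
Digit sum 44, not divisible by 3.
Ends in 7: not divisible by 5.
7: 2864987 = 7·409283 + 6
11: 2864987 = 11·260453 + 4
13: 2864987 = 13·220383 + 8
17: 2864987 = 17·168528 + 11
19: 2864987 = 19·150788 + 15
23: 2864987 = 23·124564 + 15
29: 2864987 = 29·98792 + 19
31: 2864987 = 31·92418 + 29
37: 2864987 = 37·77432 + 3
41: 2864987 = 41·69877 + 30
43: 2864987 = 43·66627 + 26
47: 2864987 = 47·60957 + 8
53: 2864987 = 53·54056 + 19
59: 2864987 = 59·48559 + 6
61: 2864987 = 61·46967

61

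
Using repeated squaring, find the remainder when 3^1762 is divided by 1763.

583

3^1 ≡ 3 (mod 1763)
3^2 ≡ 3^2 = 9 ≡ 9 (mod 1763)
3^4 ≡ 9^2 = 81 ≡ 81 (mod 1763)
3^8 ≡ 81^2 = 6561 ≡ 1272 (mod 1763)
3^16 ≡ 1272^2 = 1617984 ≡ 1313 (mod 1763)
3^32 ≡ 1313^2 = 1723969 ≡ 1518 (mod 1763)
3^64 ≡ 1518^2 = 2304324 ≡ 83 (mod 1763)
3^128 ≡ 83^2 = 6889 ≡ 1600 (mod 1763)
3^256 ≡ 1600^2 = 2560000 ≡ 124 (mod 1763)
3^512 ≡ 124^2 = 15376 ≡ 1272 (mod 1763)
3^1024 ≡ 1272^2 = 1617984 ≡ 1313 (mod 1763)
1762 = 1024 + 512 + 128 + 64 + 32 + 2 in binary powers of 2.
So 3^1762 ≡ 1313 · 1272 · 1600 · 83 · 1518 · 9 ≡ 583 (mod 1763).
Since 583 ≠ 1, base 3 is a Fermat witness: 1763 is composite.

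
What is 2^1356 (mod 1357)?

2^1 ≡ 2 (mod 1357)
2^2 ≡ 2^2 = 4 ≡ 4 (mod 1357)
2^4 ≡ 4^2 = 16 ≡ 16 (mod 1357)
2^8 ≡ 16^2 = 256 ≡ 256 (mod 1357)
2^16 ≡ 256^2 = 65536 ≡ 400 (mod 1357)
2^32 ≡ 400^2 = 160000 ≡ 1231 (mod 1357)
2^64 ≡ 1231^2 = 1515361 ≡ 949 (mod 1357)
2^128 ≡ 949^2 = 900601 ≡ 910 (mod 1357)
2^256 ≡ 910^2 = 828100 ≡ 330 (mod 1357)
2^512 ≡ 330^2 = 108900 ≡ 340 (mod 1357)
2^1024 ≡ 340^2 = 115600 ≡ 255 (mod 1357)
1356 = 1024 + 256 + 64 + 8 + 4 in binary powers of 2.
So 2^1356 ≡ 255 · 330 · 949 · 256 · 16 ≡ 997 (mod 1357).
Since 997 ≠ 1, base 2 is a Fermat witness: 1357 is composite.

997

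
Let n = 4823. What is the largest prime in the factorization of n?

4823 = 7 · 689
689 = 13 · 53
53 is prime.
So 4823 = 7 · 13 · 53; the largest prime factor is 53.

53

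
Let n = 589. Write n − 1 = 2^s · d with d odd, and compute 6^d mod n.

589 − 1 = 588 = 2^2 · 147, so d = 147.
6^1 ≡ 6 (mod 589)
6^2 ≡ 6^2 = 36 ≡ 36 (mod 589)
6^4 ≡ 36^2 = 1296 ≡ 118 (mod 589)
6^8 ≡ 118^2 = 13924 ≡ 377 (mod 589)
6^16 ≡ 377^2 = 142129 ≡ 180 (mod 589)
6^32 ≡ 180^2 = 32400 ≡ 5 (mod 589)
6^64 ≡ 5^2 = 25 ≡ 25 (mod 589)
6^128 ≡ 25^2 = 625 ≡ 36 (mod 589)
147 = 128 + 16 + 2 + 1 in binary powers of 2.
So 6^147 ≡ 36 · 180 · 36 · 6 ≡ 216 (mod 589).
Squaring chain: 216 → 125; never reaches −1, so base 6 is a Miller–Rabin witness that 589 is composite.

216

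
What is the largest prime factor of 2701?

2701 = 37 · 73
73 is prime.
So 2701 = 37 · 73; the largest prime factor is 73.

73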